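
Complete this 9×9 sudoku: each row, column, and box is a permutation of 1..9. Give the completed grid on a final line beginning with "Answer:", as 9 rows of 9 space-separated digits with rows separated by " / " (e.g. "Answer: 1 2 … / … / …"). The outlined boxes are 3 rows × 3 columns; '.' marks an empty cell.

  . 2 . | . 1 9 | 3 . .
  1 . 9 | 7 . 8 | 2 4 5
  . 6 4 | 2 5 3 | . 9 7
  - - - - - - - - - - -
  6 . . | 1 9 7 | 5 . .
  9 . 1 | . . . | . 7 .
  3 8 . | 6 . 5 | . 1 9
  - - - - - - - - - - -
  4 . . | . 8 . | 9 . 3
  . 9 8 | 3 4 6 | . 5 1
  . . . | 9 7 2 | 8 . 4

Step 1. [r9c1∈{5}] only 5 remains possible at r9c1 ⇒ r9c1=5.
Step 2. [r4c3∈{2}] r4c3 is down to just 2, so r4c3=2.
Step 3. [r4c9∈{8}] r4c9 has the single candidate 8, so r4c9=8.
Step 4. [r5c6∈{4}] r5c6's peers cover all but 4, so r5c6=4.
Step 5. [r9c8∈{6}] r9c8's peers cover all but 6 ⇒ r9c8=6.
Step 6. [r7c2∈{1,7}] 7 has one home in col 2: r7c2, so r7c2=7.
Step 7. [r5c9∈{2,6}] across col 9, 2 lands solely at r5c9, so r5c9=2.
Step 8. [r1c1∈{7,8}] in col 1, 7 fits only at r1c1 ⇒ r1c1=7.
Step 9. [r2c2∈{3}] r2c2's peers cover all but 3. So r2c2=3.
Step 10. [r5c2∈{5}] r5c2 is down to just 5 ⇒ r5c2=5.
Step 11. [r2c5∈{6}] r2c5's peers cover all but 6, so r2c5=6.
Step 12. [r5c4∈{8}] r5c4 has the single candidate 8, so r5c4=8.
Step 13. [r6c5∈{2}] r6c5's peers cover all but 2. So r6c5=2.
Step 14. [r8c7∈{7}] r8c7 has the single candidate 7. So r8c7=7.
Step 15. [r7c6∈{1}] r7c6 is down to just 1 ⇒ r7c6=1.
Step 16. [r5c5∈{3}] only 3 remains possible at r5c5 ⇒ r5c5=3.
Step 17. [r4c2∈{4}] r4c2 is down to just 4 ⇒ r4c2=4.
Step 18. [r1c4∈{4}] r1c4's peers cover all but 4. So r1c4=4.
Step 19. [r7c3∈{6}] r7c3 has the single candidate 6 ⇒ r7c3=6.
Step 20. [r8c1∈{2}] r8c1 is down to just 2, so r8c1=2.
Step 21. [r7c4∈{5}] r7c4 is down to just 5 ⇒ r7c4=5.
Step 22. [r6c3∈{7}] r6c3 is down to just 7 ⇒ r6c3=7.
Step 23. [r9c2∈{1}] nothing but 1 survives at r9c2 ⇒ r9c2=1.
Step 24. [r7c8∈{2}] r7c8's peers cover all but 2. So r7c8=2.
Step 25. [r1c3∈{5}] r1c3 is down to just 5 ⇒ r1c3=5.
Step 26. [r1c8∈{8}] nothing but 8 survives at r1c8 ⇒ r1c8=8.
Step 27. [r5c7∈{6}] r5c7's peers cover all but 6, so r5c7=6.
Step 28. [r6c7∈{4}] nothing but 4 survives at r6c7 ⇒ r6c7=4.
Step 29. [r3c1∈{8}] r3c1 has the single candidate 8. So r3c1=8.
Step 30. [r9c3∈{3}] only 3 remains possible at r9c3. So r9c3=3.
Step 31. [r1c9∈{6}] r1c9 is down to just 6, so r1c9=6.
Step 32. [r4c8∈{3}] nothing but 3 survives at r4c8. So r4c8=3.
Step 33. [r3c7∈{1}] only 1 remains possible at r3c7 ⇒ r3c7=1.

Answer: 7 2 5 4 1 9 3 8 6 / 1 3 9 7 6 8 2 4 5 / 8 6 4 2 5 3 1 9 7 / 6 4 2 1 9 7 5 3 8 / 9 5 1 8 3 4 6 7 2 / 3 8 7 6 2 5 4 1 9 / 4 7 6 5 8 1 9 2 3 / 2 9 8 3 4 6 7 5 1 / 5 1 3 9 7 2 8 6 4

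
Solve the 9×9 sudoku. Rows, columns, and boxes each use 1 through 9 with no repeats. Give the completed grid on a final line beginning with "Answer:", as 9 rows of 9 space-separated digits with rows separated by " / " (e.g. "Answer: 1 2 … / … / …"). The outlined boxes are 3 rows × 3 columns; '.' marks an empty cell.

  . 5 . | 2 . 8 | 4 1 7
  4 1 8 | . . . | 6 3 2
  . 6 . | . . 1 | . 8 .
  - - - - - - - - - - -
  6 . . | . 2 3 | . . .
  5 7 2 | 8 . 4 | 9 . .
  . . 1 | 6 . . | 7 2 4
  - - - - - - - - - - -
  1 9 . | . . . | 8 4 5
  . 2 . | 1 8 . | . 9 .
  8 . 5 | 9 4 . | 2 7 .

Step 1. [r9c2∈{3}] nothing but 3 survives at r9c2 ⇒ r9c2=3.
Step 2. [r8c6∈{5,6,7}] r8c6 is the only open cell in row 8 admitting 5, so r8c6=5.
Step 3. [r4c4∈{5,7}] across row 4, 7 lands solely at r4c4, so r4c4=7.
Step 4. [r4c3∈{4,9}] r4c3 is the only open cell in row 4 admitting 9, so r4c3=9.
Step 5. [r1c3∈{3}] r1c3 has the single candidate 3, so r1c3=3.
Step 6. [r3c3∈{7}] r3c3 is down to just 7, so r3c3=7.
Step 7. [r7c3∈{6}] r7c3 is down to just 6. So r7c3=6.
Step 8. [r9c9∈{1,6}] row 9 places 1 nowhere but r9c9. So r9c9=1.
Step 9. [r6c5∈{5,9}] in row 6, 5 fits only at r6c5. So r6c5=5.
Step 10. [r3c9∈{9}] r3c9 is down to just 9. So r3c9=9.
Step 11. [r5c9∈{3,6}] r5c9 is the only open cell in row 5 admitting 3 ⇒ r5c9=3.
Step 12. [r3c5∈{3}] r3c5's peers cover all but 3 ⇒ r3c5=3.
Step 13. [r7c5∈{7}] r7c5 has the single candidate 7, so r7c5=7.
Step 14. [r3c7∈{5}] r3c7 has the single candidate 5, so r3c7=5.
Step 15. [r2c5∈{9}] only 9 remains possible at r2c5, so r2c5=9.
Step 16. [r4c2∈{4,8}] in row 4, 4 fits only at r4c2, so r4c2=4.
Step 17. [r7c6∈{2}] nothing but 2 survives at r7c6 ⇒ r7c6=2.
Step 18. [r4c8∈{5}] r4c8 has the single candidate 5. So r4c8=5.
Step 19. [r7c4∈{3}] only 3 remains possible at r7c4 ⇒ r7c4=3.
Step 20. [r1c1∈{9}] r1c1 has the single candidate 9. So r1c1=9.
Step 21. [r4c7∈{1}] r4c7 is down to just 1 ⇒ r4c7=1.
Step 22. [r8c9∈{6}] r8c9's peers cover all but 6 ⇒ r8c9=6.
Step 23. [r5c5∈{1}] r5c5 is down to just 1 ⇒ r5c5=1.
Step 24. [r3c4∈{4}] nothing but 4 survives at r3c4 ⇒ r3c4=4.
Step 25. [r8c3∈{4}] nothing but 4 survives at r8c3 ⇒ r8c3=4.
Step 26. [r8c7∈{3}] r8c7 is down to just 3, so r8c7=3.
Step 27. [r6c1∈{3}] r6c1's peers cover all but 3 ⇒ r6c1=3.
Step 28. [r2c6∈{7}] only 7 remains possible at r2c6 ⇒ r2c6=7.
Step 29. [r8c1∈{7}] only 7 remains possible at r8c1. So r8c1=7.
Step 30. [r6c6∈{9}] r6c6 has the single candidate 9, so r6c6=9.
Step 31. [r1c5∈{6}] r1c5 is down to just 6, so r1c5=6.
Step 32. [r2c4∈{5}] r2c4 has the single candidate 5 ⇒ r2c4=5.
Step 33. [r5c8∈{6}] nothing but 6 survives at r5c8 ⇒ r5c8=6.
Step 34. [r3c1∈{2}] nothing but 2 survives at r3c1 ⇒ r3c1=2.
Step 35. [r9c6∈{6}] r9c6's peers cover all but 6 ⇒ r9c6=6.
Step 36. [r6c2∈{8}] nothing but 8 survives at r6c2, so r6c2=8.
Step 37. [r4c9∈{8}] r4c9 is down to just 8. So r4c9=8.

Answer: 9 5 3 2 6 8 4 1 7 / 4 1 8 5 9 7 6 3 2 / 2 6 7 4 3 1 5 8 9 / 6 4 9 7 2 3 1 5 8 / 5 7 2 8 1 4 9 6 3 / 3 8 1 6 5 9 7 2 4 / 1 9 6 3 7 2 8 4 5 / 7 2 4 1 8 5 3 9 6 / 8 3 5 9 4 6 2 7 1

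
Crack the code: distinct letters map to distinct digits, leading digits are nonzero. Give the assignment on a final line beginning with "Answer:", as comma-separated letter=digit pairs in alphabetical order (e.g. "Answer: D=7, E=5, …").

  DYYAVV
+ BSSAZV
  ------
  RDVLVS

Step 1. [col 1: V + V ≡ S (mod 10)] several values work for S in column 1 (V + V ≡ S (mod 10), carry-in 0); try S=8, so S=8.
Step 2. [col 1: V + V ≡ S (mod 10)] several values work for V in column 1 (V + V ≡ S (mod 10), carry-in 0); try V=4 ⇒ V=4.
Step 3. [col 2: V + Z ≡ V (mod 10)] column 2 reads V+Z+carry(0)=V with V=4; with digits 4,8 already taken and all letters distinct, the only value for Z is 0. So Z=0.
Step 4. [col 3: A + A ≡ L (mod 10)] several values work for A in column 3 (A + A ≡ L (mod 10), carry-in 0); try A=1 ⇒ A=1.
Step 5. [col 3: A + A ≡ L (mod 10)] column 3: given A=1, carry-in 0, and digits 0,1,4,8 already taken and all letters distinct, A+A≡L (mod 10) forces L=2. So L=2.
Step 6. [col 4: Y + S ≡ V (mod 10)] in column 4 we have Y+S≡V with carry-in 0; given S=8, V=4 and digits 0,1,2,4,8 already taken and all letters distinct, that pins Y to 6, so Y=6.
Step 7. [col 5: Y + S ≡ D (mod 10)] from column 5 (Y=6, S=8, carry-in 1, digits 0,1,2,4,6,8 already taken and all letters distinct): D must equal 5, so D=5.
Step 8. [col 6: D + B ≡ R (mod 10)] column 6 (D + B ≡ R (mod 10), carry-in 1) doesn't pin R yet; pick R=9 and continue ⇒ R=9.
Step 9. [col 6: D + B ≡ R (mod 10)] from column 6 (D=5, R=9, carry-in 1, digits 0,1,2,4,5,6,8,9 already taken and all letters distinct): B must equal 3. So B=3.

Answer: A=1, B=3, D=5, L=2, R=9, S=8, V=4, Y=6, Z=0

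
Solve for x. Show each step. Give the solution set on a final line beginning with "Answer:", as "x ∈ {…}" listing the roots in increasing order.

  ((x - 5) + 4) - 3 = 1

Step 1. [((x - 5) + 4) - 3 = 1] the outer -3 inverts by adding 3, so sub: (x - 5) + 4 = 4.
Step 2. [(x - 5) + 4 = 4] +4 is outermost — subtract 4 both sides, so sub: x - 5 = 0.
Step 3. [x - 5 = 0] the outer -5 inverts by adding 5 ⇒ sub: x = 5.

Answer: x ∈ {5}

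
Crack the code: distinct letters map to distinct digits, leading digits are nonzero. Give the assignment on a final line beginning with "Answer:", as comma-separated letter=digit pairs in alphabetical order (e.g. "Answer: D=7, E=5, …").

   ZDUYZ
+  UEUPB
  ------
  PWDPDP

Step 1. [col 1: Z + B ≡ P (mod 10)] column 1 (Z + B ≡ P (mod 10), carry-in 0) doesn't pin P yet; pick P=1 and continue. So P=1.
Step 2. [col 1: Z + B ≡ P (mod 10)] no forcing yet in column 1 (carry-in 0); Z=7 is free and consistent — try it. So Z=7.
Step 3. [col 1: Z + B ≡ P (mod 10)] column 1: given Z=7, P=1, carry-in 0, and digits 1,7 already taken and all letters distinct, Z+B≡P (mod 10) forces B=4 ⇒ B=4.
Step 4. [col 2: Y + P ≡ D (mod 10)] column 2 (Y + P ≡ D (mod 10), carry-in 1) doesn't pin Y yet; pick Y=8 and continue ⇒ Y=8.
Step 5. [col 2: Y + P ≡ D (mod 10)] from column 2 (Y=8, P=1, carry-in 1, digits 1,4,7,8 already taken and all letters distinct): D must equal 0. So D=0.
Step 6. [col 3: U + U ≡ P (mod 10)] column 3 reads U+U+carry(1)=P with P=1; with digits 0,1,4,7,8 already taken and all letters distinct, the only value for U is 5. So U=5.
Step 7. [col 4: D + E ≡ D (mod 10)] column 4 reads D+E+carry(1)=D with D=0; with digits 0,1,4,5,7,8 already taken and all letters distinct, the only value for E is 9, so E=9.
Step 8. [col 5: Z + U ≡ W (mod 10)] column 5 reads Z+U+carry(1)=W with Z=7, U=5; with digits 0,1,4,5,7,8,9 already taken and all letters distinct, the only value for W is 3. So W=3.

Answer: B=4, D=0, E=9, P=1, U=5, W=3, Y=8, Z=7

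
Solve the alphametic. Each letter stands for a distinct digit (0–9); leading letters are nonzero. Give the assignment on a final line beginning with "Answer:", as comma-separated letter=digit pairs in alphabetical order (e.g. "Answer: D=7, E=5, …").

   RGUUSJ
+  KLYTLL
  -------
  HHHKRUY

Step 1. [col 1: J + L ≡ Y (mod 10)] column 1 (J + L ≡ Y (mod 10), carry-in 0) doesn't pin L yet; pick L=7 and continue. So L=7.
Step 2. [col 1: J + L ≡ Y (mod 10)] no forcing yet in column 1 (carry-in 0); Y=9 is free and consistent — try it, so Y=9.
Step 3. [col 1: J + L ≡ Y (mod 10)] in column 1 we have J+L≡Y with carry-in 0; given L=7, Y=9 and digits 7,9 already taken and all letters distinct, that pins J to 2. So J=2.
Step 4. [col 2: S + L ≡ U (mod 10)] several values work for S in column 2 (S + L ≡ U (mod 10), carry-in 0); try S=8 ⇒ S=8.
Step 5. [col 2: S + L ≡ U (mod 10)] from column 2 (S=8, L=7, carry-in 0, digits 2,7,8,9 already taken and all letters distinct): U must equal 5 ⇒ U=5.
Step 6. [H] the sum has 7 digits but both addends have 6; that extra leading digit H is the final carry, namely 1. So H=1.
Step 7. [col 3: U + T ≡ R (mod 10)] no forcing yet in column 3 (carry-in 1); R=6 is free and consistent — try it. So R=6.
Step 8. [col 3: U + T ≡ R (mod 10)] in column 3 we have U+T≡R with carry-in 1; given U=5, R=6 and digits 1,2,5,6,7,8,9 already taken and all letters distinct, that pins T to 0, so T=0.
Step 9. [col 4: U + Y ≡ K (mod 10)] from column 4 (U=5, Y=9, carry-in 0, digits 0,1,2,5,6,7,8,9 already taken and all letters distinct): K must equal 4 ⇒ K=4.
Step 10. [col 5: G + L ≡ H (mod 10)] column 5 reads G+L+carry(1)=H with L=7, H=1; with digits 0,1,2,4,5,6,7,8,9 already taken and all letters distinct, the only value for G is 3. So G=3.

Answer: G=3, H=1, J=2, K=4, L=7, R=6, S=8, T=0, U=5, Y=9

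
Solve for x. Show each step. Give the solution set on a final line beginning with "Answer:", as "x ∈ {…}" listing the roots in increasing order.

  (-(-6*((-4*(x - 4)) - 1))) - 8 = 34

Step 1. [(-(-6*((-4*(x - 4)) - 1))) - 8 = 34] -8 is outermost — add 8 both sides. So sub: -(-6*((-4*(x - 4)) - 1)) = 42.
Step 2. [-(-6*((-4*(x - 4)) - 1)) = 42] flip signs both sides, so neg: -6*((-4*(x - 4)) - 1) = -42.
Step 3. [-6*((-4*(x - 4)) - 1) = -42] -6 out front; divide by -6 ⇒ div: (-4*(x - 4)) - 1 = 7.
Step 4. [(-4*(x - 4)) - 1 = 7] 1 comes off first (add 1) ⇒ sub: -4*(x - 4) = 8.
Step 5. [-4*(x - 4) = 8] leading coefficient -4: divide by -4 ⇒ div: x - 4 = -2.
Step 6. [x - 4 = -2] peel the -4: add 4 from each side, so sub: x = 2.

Answer: x ∈ {2}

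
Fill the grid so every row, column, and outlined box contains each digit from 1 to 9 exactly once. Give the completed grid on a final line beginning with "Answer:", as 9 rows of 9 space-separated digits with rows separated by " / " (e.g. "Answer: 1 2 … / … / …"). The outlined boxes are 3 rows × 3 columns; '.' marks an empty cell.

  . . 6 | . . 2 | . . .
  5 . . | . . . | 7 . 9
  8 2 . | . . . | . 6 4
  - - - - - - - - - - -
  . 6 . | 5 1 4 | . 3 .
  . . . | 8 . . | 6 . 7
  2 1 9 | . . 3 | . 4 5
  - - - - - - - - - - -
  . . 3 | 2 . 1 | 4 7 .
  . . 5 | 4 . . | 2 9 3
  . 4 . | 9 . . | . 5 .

Step 1. [r9c5∈{3,6,7,8}] across row 9, 3 lands solely at r9c5 ⇒ r9c5=3.
Step 2. [r8c1∈{1,6,7}] r8c1 is the only open cell in row 8 admitting 1 ⇒ r8c1=1.
Step 3. [r3c6∈{5,7,9}] 5 has one home in col 6: r3c6, so r3c6=5.
Step 4. [r2c2∈{3}] nothing but 3 survives at r2c2. So r2c2=3.
Step 5. [r6c7∈{8}] only 8 remains possible at r6c7 ⇒ r6c7=8.
Step 6. [r4c1∈{7}] only 7 remains possible at r4c1 ⇒ r4c1=7.
Step 7. [r2c8∈{1,2,8}] in row 2, 2 fits only at r2c8, so r2c8=2.
Step 8. [r9c7∈{1}] only 1 remains possible at r9c7. So r9c7=1.
Step 9. [r1c9∈{1,8}] across col 9, 1 lands solely at r1c9. So r1c9=1.
Step 10. [r3c5∈{7,9}] row 3 places 9 nowhere but r3c5. So r3c5=9.
Step 11. [r9c1∈{6}] r9c1 is down to just 6 ⇒ r9c1=6.
Step 12. [r9c9∈{8}] r9c9 has the single candidate 8. So r9c9=8.
Step 13. [r9c6∈{7}] r9c6's peers cover all but 7 ⇒ r9c6=7.
Step 14. [r3c3∈{1,7}] 7 has one home in col 3: r3c3. So r3c3=7.
Step 15. [r7c5∈{5,6,8}] across row 7, 5 lands solely at r7c5, so r7c5=5.
Step 16. [r3c7∈{3}] only 3 remains possible at r3c7. So r3c7=3.
Step 17. [r7c2∈{8,9}] across row 7, 8 lands solely at r7c2 ⇒ r7c2=8.
Step 18. [r2c3∈{1,4}] 1 has one home in col 3: r2c3 ⇒ r2c3=1.
Step 19. [r2c5∈{4,6,8}] 4 has one home in row 2: r2c5. So r2c5=4.
Step 20. [r2c6∈{6,8}] row 2 places 8 nowhere but r2c6. So r2c6=8.
Step 21. [r1c5∈{7}] r1c5 has the single candidate 7, so r1c5=7.
Step 22. [r6c5∈{6}] r6c5 is down to just 6. So r6c5=6.
Step 23. [r1c1∈{4,9}] across row 1, 4 lands solely at r1c1, so r1c1=4.
Step 24. [r1c8∈{8}] nothing but 8 survives at r1c8, so r1c8=8.
Step 25. [r4c9∈{2}] r4c9 has the single candidate 2, so r4c9=2.
Step 26. [r5c1∈{3}] r5c1 has the single candidate 3. So r5c1=3.
Step 27. [r2c4∈{6}] r2c4's peers cover all but 6 ⇒ r2c4=6.
Step 28. [r1c2∈{9}] r1c2's peers cover all but 9, so r1c2=9.
Step 29. [r5c3∈{4}] only 4 remains possible at r5c3, so r5c3=4.
Step 30. [r1c4∈{3}] only 3 remains possible at r1c4. So r1c4=3.
Step 31. [r7c1∈{9}] only 9 remains possible at r7c1, so r7c1=9.
Step 32. [r8c5∈{8}] only 8 remains possible at r8c5, so r8c5=8.
Step 33. [r5c2∈{5}] only 5 remains possible at r5c2, so r5c2=5.
Step 34. [r9c3∈{2}] r9c3 has the single candidate 2. So r9c3=2.
Step 35. [r7c9∈{6}] r7c9's peers cover all but 6, so r7c9=6.
Step 36. [r3c4∈{1}] nothing but 1 survives at r3c4. So r3c4=1.
Step 37. [r6c4∈{7}] only 7 remains possible at r6c4. So r6c4=7.
Step 38. [r4c3∈{8}] r4c3 is down to just 8, so r4c3=8.
Step 39. [r8c6∈{6}] only 6 remains possible at r8c6 ⇒ r8c6=6.
Step 40. [r5c8∈{1}] r5c8 is down to just 1 ⇒ r5c8=1.
Step 41. [r5c6∈{9}] nothing but 9 survives at r5c6. So r5c6=9.
Step 42. [r4c7∈{9}] nothing but 9 survives at r4c7 ⇒ r4c7=9.
Step 43. [r1c7∈{5}] nothing but 5 survives at r1c7. So r1c7=5.
Step 44. [r8c2∈{7}] r8c2 has the single candidate 7 ⇒ r8c2=7.
Step 45. [r5c5∈{2}] r5c5 has the single candidate 2. So r5c5=2.

Answer: 4 9 6 3 7 2 5 8 1 / 5 3 1 6 4 8 7 2 9 / 8 2 7 1 9 5 3 6 4 / 7 6 8 5 1 4 9 3 2 / 3 5 4 8 2 9 6 1 7 / 2 1 9 7 6 3 8 4 5 / 9 8 3 2 5 1 4 7 6 / 1 7 5 4 8 6 2 9 3 / 6 4 2 9 3 7 1 5 8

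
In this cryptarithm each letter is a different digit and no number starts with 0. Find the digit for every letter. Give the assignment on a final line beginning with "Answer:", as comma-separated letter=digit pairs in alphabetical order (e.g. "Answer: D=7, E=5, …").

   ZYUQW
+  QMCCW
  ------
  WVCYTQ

Step 1. [col 1: W + W ≡ Q (mod 10)] no forcing yet in column 1 (carry-in 0); Q=2 is free and consistent — try it, so Q=2.
Step 2. [col 1: W + W ≡ Q (mod 10)] several values work for W in column 1 (W + W ≡ Q (mod 10), carry-in 0); try W=1. So W=1.
Step 3. [col 2: Q + C ≡ T (mod 10)] no forcing yet in column 2 (carry-in 0); C=3 is free and consistent — try it, so C=3.
Step 4. [col 2: Q + C ≡ T (mod 10)] in column 2 we have Q+C≡T with carry-in 0; given Q=2, C=3 and digits 1,2,3 already taken and all letters distinct, that pins T to 5. So T=5.
Step 5. [col 3: U + C ≡ Y (mod 10)] no forcing yet in column 3 (carry-in 0); U=6 is free and consistent — try it, so U=6.
Step 6. [col 3: U + C ≡ Y (mod 10)] from column 3 (U=6, C=3, carry-in 0, digits 1,2,3,5,6 already taken and all letters distinct): Y must equal 9, so Y=9.
Step 7. [col 4: Y + M ≡ C (mod 10)] column 4 reads Y+M+carry(0)=C with Y=9, C=3; with digits 1,2,3,5,6,9 already taken and all letters distinct, the only value for M is 4 ⇒ M=4.
Step 8. [col 5: Z + Q ≡ V (mod 10)] from column 5 (Q=2, carry-in 1, digits 1,2,3,4,5,6,9 already taken and all letters distinct): V must equal 0 ⇒ V=0.
Step 9. [col 5: Z + Q ≡ V (mod 10)] in column 5 we have Z+Q≡V with carry-in 1; given Q=2, V=0 and digits 0,1,2,3,4,5,6,9 already taken and all letters distinct, that pins Z to 7. So Z=7.

Answer: C=3, M=4, Q=2, T=5, U=6, V=0, W=1, Y=9, Z=7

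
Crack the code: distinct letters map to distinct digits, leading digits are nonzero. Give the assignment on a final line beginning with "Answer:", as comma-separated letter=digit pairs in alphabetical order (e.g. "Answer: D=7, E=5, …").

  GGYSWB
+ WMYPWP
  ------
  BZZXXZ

Step 1. [col 1: B + P ≡ Z (mod 10)] no forcing yet in column 1 (carry-in 0); Z=0 is free and consistent — try it ⇒ Z=0.
Step 2. [col 1: B + P ≡ Z (mod 10)] no forcing yet in column 1 (carry-in 0); B=8 is free and consistent — try it. So B=8.
Step 3. [col 1: B + P ≡ Z (mod 10)] column 1 reads B+P+carry(0)=Z with B=8, Z=0; with digits 0,8 already taken and all letters distinct, the only value for P is 2, so P=2.
Step 4. [col 2: W + W ≡ X (mod 10)] column 2 (W + W ≡ X (mod 10), carry-in 1) doesn't pin W yet; pick W=4 and continue ⇒ W=4.
Step 5. [col 2: W + W ≡ X (mod 10)] column 2: given W=4, carry-in 1, and digits 0,2,4,8 already taken and all letters distinct, W+W≡X (mod 10) forces X=9 ⇒ X=9.
Step 6. [col 3: S + P ≡ X (mod 10)] column 3: given P=2, X=9, carry-in 0, and digits 0,2,4,8,9 already taken and all letters distinct, S+P≡X (mod 10) forces S=7 ⇒ S=7.
Step 7. [col 4: Y + Y ≡ Z (mod 10)] in column 4 we have Y+Y≡Z with carry-in 0; given Z=0 and digits 0,2,4,7,8,9 already taken and all letters distinct, that pins Y to 5. So Y=5.
Step 8. [col 5: G + M ≡ Z (mod 10)] M=6 is one option consistent with column 5 (G + M ≡ Z (mod 10), carry-in 1) — take it, so M=6.
Step 9. [col 5: G + M ≡ Z (mod 10)] in column 5 we have G+M≡Z with carry-in 1; given M=6, Z=0 and digits 0,2,4,5,6,7,8,9 already taken and all letters distinct, that pins G to 3, so G=3.

Answer: B=8, G=3, M=6, P=2, S=7, W=4, X=9, Y=5, Z=0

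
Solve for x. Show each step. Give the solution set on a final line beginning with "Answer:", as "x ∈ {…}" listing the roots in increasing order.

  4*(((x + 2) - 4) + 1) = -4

Step 1. [4*(((x + 2) - 4) + 1) = -4] 4·(inner) — divide through by 4. So div: ((x + 2) - 4) + 1 = -1.
Step 2. [((x + 2) - 4) + 1 = -1] 1 comes off first (subtract 1) ⇒ sub: (x + 2) - 4 = -2.
Step 3. [(x + 2) - 4 = -2] -4 is outermost — add 4 both sides. So sub: x + 2 = 2.
Step 4. [x + 2 = 2] +2 is outermost — subtract 2 both sides. So sub: x = 0.

Answer: x ∈ {0}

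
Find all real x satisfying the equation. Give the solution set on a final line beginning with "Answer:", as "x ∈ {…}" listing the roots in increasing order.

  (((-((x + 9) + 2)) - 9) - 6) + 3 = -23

Step 1. [(((-((x + 9) + 2)) - 9) - 6) + 3 = -23] the outer +3 inverts by subtracting 3. So sub: ((-((x + 9) + 2)) - 9) - 6 = -26.
Step 2. [((-((x + 9) + 2)) - 9) - 6 = -26] -6 is outermost — add 6 both sides, so sub: (-((x + 9) + 2)) - 9 = -20.
Step 3. [(-((x + 9) + 2)) - 9 = -20] the outer -9 inverts by adding 9. So sub: -((x + 9) + 2) = -11.
Step 4. [-((x + 9) + 2) = -11] LHS negated; negate both sides. So neg: (x + 9) + 2 = 11.
Step 5. [(x + 9) + 2 = 11] 2 comes off first (subtract 2). So sub: x + 9 = 9.
Step 6. [x + 9 = 9] 9 comes off first (subtract 9) ⇒ sub: x = 0.

Answer: x ∈ {0}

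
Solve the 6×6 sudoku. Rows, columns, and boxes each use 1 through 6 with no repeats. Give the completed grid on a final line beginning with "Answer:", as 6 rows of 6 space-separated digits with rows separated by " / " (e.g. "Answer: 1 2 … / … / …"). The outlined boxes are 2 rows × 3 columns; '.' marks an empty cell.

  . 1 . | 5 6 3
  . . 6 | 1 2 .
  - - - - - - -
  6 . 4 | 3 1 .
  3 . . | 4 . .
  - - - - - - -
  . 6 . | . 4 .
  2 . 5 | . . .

Step 1. [r5c6∈{1,2,5}] row 5 places 5 nowhere but r5c6 ⇒ r5c6=5.
Step 2. [r3c2∈{2,5}] 5 has one home in row 3: r3c2. So r3c2=5.
Step 3. [r5c3∈{1,3}] 3 has one home in row 5: r5c3 ⇒ r5c3=3.
Step 4. [r2c6∈{4}] r2c6 has the single candidate 4. So r2c6=4.
Step 5. [r4c2∈{2}] r4c2 is down to just 2, so r4c2=2.
Step 6. [r4c6∈{6}] r4c6 is down to just 6, so r4c6=6.
Step 7. [r5c1∈{1}] r5c1's peers cover all but 1, so r5c1=1.
Step 8. [r2c2∈{3}] only 3 remains possible at r2c2, so r2c2=3.
Step 9. [r6c5∈{3}] r6c5 has the single candidate 3 ⇒ r6c5=3.
Step 10. [r2c1∈{5}] r2c1 has the single candidate 5. So r2c1=5.
Step 11. [r6c2∈{4}] r6c2's peers cover all but 4, so r6c2=4.
Step 12. [r1c1∈{4}] only 4 remains possible at r1c1. So r1c1=4.
Step 13. [r6c4∈{6}] r6c4's peers cover all but 6, so r6c4=6.
Step 14. [r5c4∈{2}] r5c4 is down to just 2. So r5c4=2.
Step 15. [r4c3∈{1}] r4c3 has the single candidate 1. So r4c3=1.
Step 16. [r4c5∈{5}] nothing but 5 survives at r4c5 ⇒ r4c5=5.
Step 17. [r1c3∈{2}] r1c3 has the single candidate 2. So r1c3=2.
Step 18. [r6c6∈{1}] r6c6's peers cover all but 1, so r6c6=1.
Step 19. [r3c6∈{2}] nothing but 2 survives at r3c6, so r3c6=2.

Answer: 4 1 2 5 6 3 / 5 3 6 1 2 4 / 6 5 4 3 1 2 / 3 2 1 4 5 6 / 1 6 3 2 4 5 / 2 4 5 6 3 1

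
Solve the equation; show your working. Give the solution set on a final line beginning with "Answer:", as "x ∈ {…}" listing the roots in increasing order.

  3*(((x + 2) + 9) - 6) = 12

Step 1. [3*(((x + 2) + 9) - 6) = 12] 3·(inner) — divide through by 3 ⇒ div: ((x + 2) + 9) - 6 = 4.
Step 2. [((x + 2) + 9) - 6 = 4] -6 is outermost — add 6 both sides ⇒ sub: (x + 2) + 9 = 10.
Step 3. [(x + 2) + 9 = 10] 9 comes off first (subtract 9) ⇒ sub: x + 2 = 1.
Step 4. [x + 2 = 1] +2 is outermost — subtract 2 both sides, so sub: x = -1.

Answer: x ∈ {-1}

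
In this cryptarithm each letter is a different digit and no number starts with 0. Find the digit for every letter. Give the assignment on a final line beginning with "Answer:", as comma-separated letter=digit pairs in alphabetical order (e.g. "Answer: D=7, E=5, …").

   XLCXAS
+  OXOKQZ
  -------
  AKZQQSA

Step 1. [col 1: S + Z ≡ A (mod 10)] S=7 is one option consistent with column 1 (S + Z ≡ A (mod 10), carry-in 0) — take it, so S=7.
Step 2. [col 1: S + Z ≡ A (mod 10)] Z=4 is one option consistent with column 1 (S + Z ≡ A (mod 10), carry-in 0) — take it ⇒ Z=4.
Step 3. [col 1: S + Z ≡ A (mod 10)] column 1 reads S+Z+carry(0)=A with S=7, Z=4; with digits 4,7 already taken and all letters distinct, the only value for A is 1, so A=1.
Step 4. [col 2: A + Q ≡ S (mod 10)] from column 2 (A=1, S=7, carry-in 1, digits 1,4,7 already taken and all letters distinct): Q must equal 5 ⇒ Q=5.
Step 5. [col 3: X + K ≡ Q (mod 10)] several values work for K in column 3 (X + K ≡ Q (mod 10), carry-in 0); try K=2. So K=2.
Step 6. [col 3: X + K ≡ Q (mod 10)] column 3: given K=2, Q=5, carry-in 0, and digits 1,2,4,5,7 already taken and all letters distinct, X+K≡Q (mod 10) forces X=3, so X=3.
Step 7. [col 4: C + O ≡ Q (mod 10)] no forcing yet in column 4 (carry-in 0); O=9 is free and consistent — try it. So O=9.
Step 8. [col 4: C + O ≡ Q (mod 10)] column 4 reads C+O+carry(0)=Q with O=9, Q=5; with digits 1,2,3,4,5,7,9 already taken and all letters distinct, the only value for C is 6, so C=6.
Step 9. [col 5: L + X ≡ Z (mod 10)] in column 5 we have L+X≡Z with carry-in 1; given X=3, Z=4 and digits 1,2,3,4,5,6,7,9 already taken and all letters distinct, that pins L to 0 ⇒ L=0.

Answer: A=1, C=6, K=2, L=0, O=9, Q=5, S=7, X=3, Z=4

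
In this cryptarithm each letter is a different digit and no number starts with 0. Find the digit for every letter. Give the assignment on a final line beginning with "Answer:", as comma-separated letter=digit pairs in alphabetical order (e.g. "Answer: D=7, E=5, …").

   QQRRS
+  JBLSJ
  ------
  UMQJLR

Step 1. [col 1: S + J ≡ R (mod 10)] J=4 is one option consistent with column 1 (S + J ≡ R (mod 10), carry-in 0) — take it, so J=4.
Step 2. [U] adding two 5-digit numbers gives at most 5+1 digits, and here it does — U is that final carry and must be 1 ⇒ U=1.
Step 3. [col 1: S + J ≡ R (mod 10)] column 1 (S + J ≡ R (mod 10), carry-in 0) doesn't pin S yet; pick S=2 and continue. So S=2.
Step 4. [col 1: S + J ≡ R (mod 10)] in column 1 we have S+J≡R with carry-in 0; given S=2, J=4 and digits 1,2,4 already taken and all letters distinct, that pins R to 6. So R=6.
Step 5. [col 2: R + S ≡ L (mod 10)] from column 2 (R=6, S=2, carry-in 0, digits 1,2,4,6 already taken and all letters distinct): L must equal 8, so L=8.
Step 6. [col 4: Q + B ≡ Q (mod 10)] in column 4 we have Q+B≡Q with carry-in 1; given nothing yet and digits 1,2,4,6,8 already taken and all letters distinct, that pins B to 9, so B=9.
Step 7. [col 4: Q + B ≡ Q (mod 10)] column 4 (Q + B ≡ Q (mod 10), carry-in 1) doesn't pin Q yet; pick Q=5 and continue. So Q=5.
Step 8. [col 5: Q + J ≡ M (mod 10)] in column 5 we have Q+J≡M with carry-in 1; given Q=5, J=4 and digits 1,2,4,5,6,8,9 already taken and all letters distinct, that pins M to 0. So M=0.

Answer: B=9, J=4, L=8, M=0, Q=5, R=6, S=2, U=1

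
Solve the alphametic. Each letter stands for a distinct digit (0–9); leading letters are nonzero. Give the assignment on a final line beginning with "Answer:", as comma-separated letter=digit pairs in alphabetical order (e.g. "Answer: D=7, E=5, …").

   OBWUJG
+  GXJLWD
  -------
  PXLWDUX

Step 1. [col 1: G + D ≡ X (mod 10)] D=7 is one option consistent with column 1 (G + D ≡ X (mod 10), carry-in 0) — take it. So D=7.
Step 2. [col 1: G + D ≡ X (mod 10)] column 1 (G + D ≡ X (mod 10), carry-in 0) doesn't pin X yet; pick X=5 and continue, so X=5.
Step 3. [col 1: G + D ≡ X (mod 10)] from column 1 (D=7, X=5, carry-in 0, digits 5,7 already taken and all letters distinct): G must equal 8, so G=8.
Step 4. [col 2: J + W ≡ U (mod 10)] J=0 is one option consistent with column 2 (J + W ≡ U (mod 10), carry-in 1) — take it, so J=0.
Step 5. [col 2: J + W ≡ U (mod 10)] W=2 is one option consistent with column 2 (J + W ≡ U (mod 10), carry-in 1) — take it ⇒ W=2.
Step 6. [P] P is the leading digit of a 7-digit sum of two 6-digit numbers; the final carry is exactly 1. So P=1.
Step 7. [col 2: J + W ≡ U (mod 10)] from column 2 (J=0, W=2, carry-in 1, digits 0,1,2,5,7,8 already taken and all letters distinct): U must equal 3 ⇒ U=3.
Step 8. [col 3: U + L ≡ D (mod 10)] column 3 reads U+L+carry(0)=D with U=3, D=7; with digits 0,1,2,3,5,7,8 already taken and all letters distinct, the only value for L is 4 ⇒ L=4.
Step 9. [col 5: B + X ≡ L (mod 10)] column 5: given X=5, L=4, carry-in 0, and digits 0,1,2,3,4,5,7,8 already taken and all letters distinct, B+X≡L (mod 10) forces B=9, so B=9.
Step 10. [col 6: O + G ≡ X (mod 10)] column 6 reads O+G+carry(1)=X with G=8, X=5; with digits 0,1,2,3,4,5,7,8,9 already taken and all letters distinct, the only value for O is 6. So O=6.

Answer: B=9, D=7, G=8, J=0, L=4, O=6, P=1, U=3, W=2, X=5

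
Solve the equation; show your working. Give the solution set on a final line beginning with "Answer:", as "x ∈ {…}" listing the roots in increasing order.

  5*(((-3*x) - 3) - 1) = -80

Step 1. [5*(((-3*x) - 3) - 1) = -80] LHS = 5·(…); ÷5 both sides. So div: ((-3*x) - 3) - 1 = -16.
Step 2. [((-3*x) - 3) - 1 = -16] the outer -1 inverts by adding 1 ⇒ sub: (-3*x) - 3 = -15.
Step 3. [(-3*x) - 3 = -15] -3 | LHS and -3 | -15: pull -3 out, so factor: x + 1 = 5.
Step 4. [x + 1 = 5] +1 is outermost — subtract 1 both sides. So sub: x = 4.

Answer: x ∈ {4}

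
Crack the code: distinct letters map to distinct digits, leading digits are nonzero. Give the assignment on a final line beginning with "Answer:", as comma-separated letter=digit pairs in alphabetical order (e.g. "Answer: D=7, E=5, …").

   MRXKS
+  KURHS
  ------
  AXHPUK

Step 1. [col 1: S + S ≡ K (mod 10)] K=8 is one option consistent with column 1 (S + S ≡ K (mod 10), carry-in 0) — take it. So K=8.
Step 2. [A] adding two 5-digit numbers gives at most 5+1 digits, and here it does — A is that final carry and must be 1 ⇒ A=1.
Step 3. [col 1: S + S ≡ K (mod 10)] column 1 (S + S ≡ K (mod 10), carry-in 0) doesn't pin S yet; pick S=4 and continue. So S=4.
Step 4. [col 2: K + H ≡ U (mod 10)] column 2 (K + H ≡ U (mod 10), carry-in 0) doesn't pin U yet; pick U=7 and continue, so U=7.
Step 5. [col 2: K + H ≡ U (mod 10)] column 2: given K=8, U=7, carry-in 0, and digits 1,4,7,8 already taken and all letters distinct, K+H≡U (mod 10) forces H=9, so H=9.
Step 6. [col 3: X + R ≡ P (mod 10)] no forcing yet in column 3 (carry-in 1); P=6 is free and consistent — try it. So P=6.
Step 7. [col 3: X + R ≡ P (mod 10)] R=2 is one option consistent with column 3 (X + R ≡ P (mod 10), carry-in 1) — take it ⇒ R=2.
Step 8. [col 3: X + R ≡ P (mod 10)] from column 3 (R=2, P=6, carry-in 1, digits 1,2,4,6,7,8,9 already taken and all letters distinct): X must equal 3. So X=3.
Step 9. [col 5: M + K ≡ X (mod 10)] in column 5 we have M+K≡X with carry-in 0; given K=8, X=3 and digits 1,2,3,4,6,7,8,9 already taken and all letters distinct, that pins M to 5, so M=5.

Answer: A=1, H=9, K=8, M=5, P=6, R=2, S=4, U=7, X=3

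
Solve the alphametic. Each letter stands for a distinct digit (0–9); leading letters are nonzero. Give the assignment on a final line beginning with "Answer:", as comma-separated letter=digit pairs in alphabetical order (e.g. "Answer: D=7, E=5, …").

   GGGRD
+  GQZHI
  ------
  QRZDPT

Step 1. [col 1: D + I ≡ T (mod 10)] column 1 (D + I ≡ T (mod 10), carry-in 0) doesn't pin T yet; pick T=4 and continue. So T=4.
Step 2. [col 1: D + I ≡ T (mod 10)] no forcing yet in column 1 (carry-in 0); D=5 is free and consistent — try it. So D=5.
Step 3. [Q] adding two 5-digit numbers gives at most 5+1 digits, and here it does — Q is that final carry and must be 1, so Q=1.
Step 4. [col 1: D + I ≡ T (mod 10)] column 1 reads D+I+carry(0)=T with D=5, T=4; with digits 1,4,5 already taken and all letters distinct, the only value for I is 9 ⇒ I=9.
Step 5. [col 2: R + H ≡ P (mod 10)] no forcing yet in column 2 (carry-in 1); P=0 is free and consistent — try it, so P=0.
Step 6. [col 2: R + H ≡ P (mod 10)] R=2 is one option consistent with column 2 (R + H ≡ P (mod 10), carry-in 1) — take it ⇒ R=2.
Step 7. [col 2: R + H ≡ P (mod 10)] column 2 reads R+H+carry(1)=P with R=2, P=0; with digits 0,1,2,4,5,9 already taken and all letters distinct, the only value for H is 7, so H=7.
Step 8. [col 3: G + Z ≡ D (mod 10)] column 3 (G + Z ≡ D (mod 10), carry-in 1) doesn't pin G yet; pick G=6 and continue. So G=6.
Step 9. [col 3: G + Z ≡ D (mod 10)] column 3: given G=6, D=5, carry-in 1, and digits 0,1,2,4,5,6,7,9 already taken and all letters distinct, G+Z≡D (mod 10) forces Z=8. So Z=8.

Answer: D=5, G=6, H=7, I=9, P=0, Q=1, R=2, T=4, Z=8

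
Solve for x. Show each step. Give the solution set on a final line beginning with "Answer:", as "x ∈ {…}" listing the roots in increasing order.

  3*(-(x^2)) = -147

Step 1. [3*(-(x^2)) = -147] leading coefficient 3: divide by 3 ⇒ div: -(x^2) = -49.
Step 2. [-(x^2) = -49] leading − — multiply by −1. So neg: x^2 = 49.
Step 3. [x^2 = 49] LHS squared, RHS 49 ≥ 0: apply √ (±). So sqrt: x = 7 or -7.

Answer: x ∈ {-7, 7}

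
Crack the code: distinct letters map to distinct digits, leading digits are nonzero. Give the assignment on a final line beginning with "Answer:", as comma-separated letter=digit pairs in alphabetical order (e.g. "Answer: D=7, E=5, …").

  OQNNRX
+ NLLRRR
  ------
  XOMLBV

Step 1. [col 1: X + R ≡ V (mod 10)] no forcing yet in column 1 (carry-in 0); R=5 is free and consistent — try it, so R=5.
Step 2. [col 1: X + R ≡ V (mod 10)] column 1 (X + R ≡ V (mod 10), carry-in 0) doesn't pin X yet; pick X=9 and continue ⇒ X=9.
Step 3. [col 1: X + R ≡ V (mod 10)] in column 1 we have X+R≡V with carry-in 0; given X=9, R=5 and digits 5,9 already taken and all letters distinct, that pins V to 4 ⇒ V=4.
Step 4. [col 2: R + R ≡ B (mod 10)] from column 2 (R=5, carry-in 1, digits 4,5,9 already taken and all letters distinct): B must equal 1, so B=1.
Step 5. [col 3: N + R ≡ L (mod 10)] column 3 (N + R ≡ L (mod 10), carry-in 1) doesn't pin L yet; pick L=8 and continue, so L=8.
Step 6. [col 3: N + R ≡ L (mod 10)] from column 3 (R=5, L=8, carry-in 1, digits 1,4,5,8,9 already taken and all letters distinct): N must equal 2. So N=2.
Step 7. [col 4: N + L ≡ M (mod 10)] in column 4 we have N+L≡M with carry-in 0; given N=2, L=8 and digits 1,2,4,5,8,9 already taken and all letters distinct, that pins M to 0, so M=0.
Step 8. [col 5: Q + L ≡ O (mod 10)] column 5: given L=8, carry-in 1, and digits 0,1,2,4,5,8,9 already taken and all letters distinct, Q+L≡O (mod 10) forces Q=7 ⇒ Q=7.
Step 9. [col 5: Q + L ≡ O (mod 10)] column 5 reads Q+L+carry(1)=O with Q=7, L=8; with digits 0,1,2,4,5,7,8,9 already taken and all letters distinct, the only value for O is 6. So O=6.

Answer: B=1, L=8, M=0, N=2, O=6, Q=7, R=5, V=4, X=9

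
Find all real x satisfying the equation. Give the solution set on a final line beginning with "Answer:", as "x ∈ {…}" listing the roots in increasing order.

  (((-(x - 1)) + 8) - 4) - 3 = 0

Step 1. [(((-(x - 1)) + 8) - 4) - 3 = 0] add 3: x sits inside (… - 3), so sub: ((-(x - 1)) + 8) - 4 = 3.
Step 2. [((-(x - 1)) + 8) - 4 = 3] -4 is outermost — add 4 both sides. So sub: (-(x - 1)) + 8 = 7.
Step 3. [(-(x - 1)) + 8 = 7] the outer +8 inverts by subtracting 8. So sub: -(x - 1) = -1.
Step 4. [-(x - 1) = -1] flip signs both sides ⇒ neg: x - 1 = 1.
Step 5. [x - 1 = 1] 1 comes off first (add 1) ⇒ sub: x = 2.

Answer: x ∈ {2}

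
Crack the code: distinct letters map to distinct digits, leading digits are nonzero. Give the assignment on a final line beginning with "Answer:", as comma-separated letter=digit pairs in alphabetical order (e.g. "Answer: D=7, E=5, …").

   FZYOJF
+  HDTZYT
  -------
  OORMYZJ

Step 1. [col 1: F + T ≡ J (mod 10)] T=9 is one option consistent with column 1 (F + T ≡ J (mod 10), carry-in 0) — take it, so T=9.
Step 2. [O] O is the leading digit of a 7-digit sum of two 6-digit numbers; the final carry is exactly 1, so O=1.
Step 3. [col 1: F + T ≡ J (mod 10)] column 1 (F + T ≡ J (mod 10), carry-in 0) doesn't pin J yet; pick J=7 and continue, so J=7.
Step 4. [col 1: F + T ≡ J (mod 10)] from column 1 (T=9, J=7, carry-in 0, digits 1,7,9 already taken and all letters distinct): F must equal 8, so F=8.
Step 5. [col 2: J + Y ≡ Z (mod 10)] several values work for Z in column 2 (J + Y ≡ Z (mod 10), carry-in 1); try Z=3 ⇒ Z=3.
Step 6. [col 2: J + Y ≡ Z (mod 10)] column 2 reads J+Y+carry(1)=Z with J=7, Z=3; with digits 1,3,7,8,9 already taken and all letters distinct, the only value for Y is 5 ⇒ Y=5.
Step 7. [col 4: Y + T ≡ M (mod 10)] from column 4 (Y=5, T=9, carry-in 0, digits 1,3,5,7,8,9 already taken and all letters distinct): M must equal 4 ⇒ M=4.
Step 8. [col 5: Z + D ≡ R (mod 10)] column 5 (Z + D ≡ R (mod 10), carry-in 1) doesn't pin D yet; pick D=6 and continue ⇒ D=6.
Step 9. [col 5: Z + D ≡ R (mod 10)] from column 5 (Z=3, D=6, carry-in 1, digits 1,3,4,5,6,7,8,9 already taken and all letters distinct): R must equal 0 ⇒ R=0.
Step 10. [col 6: F + H ≡ O (mod 10)] column 6: given F=8, O=1, carry-in 1, and digits 0,1,3,4,5,6,7,8,9 already taken and all letters distinct, F+H≡O (mod 10) forces H=2, so H=2.

Answer: D=6, F=8, H=2, J=7, M=4, O=1, R=0, T=9, Y=5, Z=3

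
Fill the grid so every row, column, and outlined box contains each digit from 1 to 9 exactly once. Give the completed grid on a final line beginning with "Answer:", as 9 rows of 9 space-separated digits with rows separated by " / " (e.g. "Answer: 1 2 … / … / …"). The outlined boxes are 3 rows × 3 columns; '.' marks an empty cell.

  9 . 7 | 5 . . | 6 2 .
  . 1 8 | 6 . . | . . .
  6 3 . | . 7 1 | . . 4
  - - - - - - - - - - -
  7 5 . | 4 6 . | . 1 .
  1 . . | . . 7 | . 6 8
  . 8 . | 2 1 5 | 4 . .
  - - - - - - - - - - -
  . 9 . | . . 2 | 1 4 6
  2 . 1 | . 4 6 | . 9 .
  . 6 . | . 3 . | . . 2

Step 1. [r5c7∈{2,3,5,9}] in row 5, 5 fits only at r5c7 ⇒ r5c7=5.
Step 2. [r6c1∈{3}] r6c1's peers cover all but 3 ⇒ r6c1=3.
Step 3. [r2c8∈{3,5,7}] across col 8, 3 lands solely at r2c8, so r2c8=3.
Step 4. [r5c5∈{9}] nothing but 9 survives at r5c5 ⇒ r5c5=9.
Step 5. [r8c9∈{3,5,7}] r8c9 is the only open cell in row 8 admitting 5, so r8c9=5.
Step 6. [r2c1∈{4,5}] in row 2, 5 fits only at r2c1 ⇒ r2c1=5.
Step 7. [r7c4∈{7,8}] r7c4 is the only open cell in row 7 admitting 7. So r7c4=7.
Step 8. [r8c4∈{8}] r8c4 is down to just 8, so r8c4=8.
Step 9. [r4c7∈{2,3,9}] across col 7, 2 lands solely at r4c7. So r4c7=2.
Step 10. [r3c4∈{9}] r3c4 has the single candidate 9 ⇒ r3c4=9.
Step 11. [r1c6∈{3,4,8}] 3 has one home in row 1: r1c6 ⇒ r1c6=3.
Step 12. [r2c7∈{7,9}] r2c7 is the only open cell in col 7 admitting 9, so r2c7=9.
Step 13. [r9c1∈{4,8}] 4 has one home in col 1: r9c1. So r9c1=4.
Step 14. [r5c3∈{2,4}] in col 3, 4 fits only at r5c3, so r5c3=4.
Step 15. [r4c3∈{9}] r4c3 has the single candidate 9 ⇒ r4c3=9.
Step 16. [r3c7∈{8}] r3c7's peers cover all but 8. So r3c7=8.
Step 17. [r9c7∈{7}] nothing but 7 survives at r9c7, so r9c7=7.
Step 18. [r7c5∈{5}] r7c5 has the single candidate 5. So r7c5=5.
Step 19. [r6c8∈{7}] r6c8's peers cover all but 7, so r6c8=7.
Step 20. [r1c9∈{1}] only 1 remains possible at r1c9, so r1c9=1.
Step 21. [r9c8∈{8}] nothing but 8 survives at r9c8 ⇒ r9c8=8.
Step 22. [r6c9∈{9}] r6c9 is down to just 9, so r6c9=9.
Step 23. [r7c1∈{8}] r7c1 has the single candidate 8, so r7c1=8.
Step 24. [r4c9∈{3}] only 3 remains possible at r4c9 ⇒ r4c9=3.
Step 25. [r8c2∈{7}] r8c2 has the single candidate 7, so r8c2=7.
Step 26. [r1c2∈{4}] r1c2 is down to just 4 ⇒ r1c2=4.
Step 27. [r8c7∈{3}] only 3 remains possible at r8c7. So r8c7=3.
Step 28. [r9c4∈{1}] r9c4's peers cover all but 1. So r9c4=1.
Step 29. [r6c3∈{6}] r6c3's peers cover all but 6. So r6c3=6.
Step 30. [r3c3∈{2}] r3c3's peers cover all but 2. So r3c3=2.
Step 31. [r1c5∈{8}] r1c5 has the single candidate 8 ⇒ r1c5=8.
Step 32. [r2c6∈{4}] r2c6 is down to just 4. So r2c6=4.
Step 33. [r5c2∈{2}] only 2 remains possible at r5c2 ⇒ r5c2=2.
Step 34. [r4c6∈{8}] r4c6 has the single candidate 8. So r4c6=8.
Step 35. [r5c4∈{3}] r5c4 is down to just 3, so r5c4=3.
Step 36. [r2c5∈{2}] r2c5's peers cover all but 2 ⇒ r2c5=2.
Step 37. [r9c6∈{9}] only 9 remains possible at r9c6, so r9c6=9.
Step 38. [r7c3∈{3}] r7c3's peers cover all but 3. So r7c3=3.
Step 39. [r3c8∈{5}] nothing but 5 survives at r3c8, so r3c8=5.
Step 40. [r9c3∈{5}] only 5 remains possible at r9c3, so r9c3=5.
Step 41. [r2c9∈{7}] r2c9's peers cover all but 7, so r2c9=7.

Answer: 9 4 7 5 8 3 6 2 1 / 5 1 8 6 2 4 9 3 7 / 6 3 2 9 7 1 8 5 4 / 7 5 9 4 6 8 2 1 3 / 1 2 4 3 9 7 5 6 8 / 3 8 6 2 1 5 4 7 9 / 8 9 3 7 5 2 1 4 6 / 2 7 1 8 4 6 3 9 5 / 4 6 5 1 3 9 7 8 2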